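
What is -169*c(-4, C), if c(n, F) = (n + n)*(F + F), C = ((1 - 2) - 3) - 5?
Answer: -24336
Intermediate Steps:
C = -9 (C = (-1 - 3) - 5 = -4 - 5 = -9)
c(n, F) = 4*F*n (c(n, F) = (2*n)*(2*F) = 4*F*n)
-169*c(-4, C) = -676*(-9)*(-4) = -169*144 = -24336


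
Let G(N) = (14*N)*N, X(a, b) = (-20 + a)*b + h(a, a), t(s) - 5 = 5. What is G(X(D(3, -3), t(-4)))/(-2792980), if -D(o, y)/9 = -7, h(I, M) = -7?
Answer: -1252503/1396490 ≈ -0.89689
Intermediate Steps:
t(s) = 10 (t(s) = 5 + 5 = 10)
D(o, y) = 63 (D(o, y) = -9*(-7) = 63)
X(a, b) = -7 + b*(-20 + a) (X(a, b) = (-20 + a)*b - 7 = b*(-20 + a) - 7 = -7 + b*(-20 + a))
G(N) = 14*N²
G(X(D(3, -3), t(-4)))/(-2792980) = (14*(-7 - 20*10 + 63*10)²)/(-2792980) = (14*(-7 - 200 + 630)²)*(-1/2792980) = (14*423²)*(-1/2792980) = (14*178929)*(-1/2792980) = 2505006*(-1/2792980) = -1252503/1396490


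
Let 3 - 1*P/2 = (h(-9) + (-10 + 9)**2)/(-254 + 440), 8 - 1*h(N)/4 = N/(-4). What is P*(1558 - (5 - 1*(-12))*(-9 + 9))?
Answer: 277324/31 ≈ 8945.9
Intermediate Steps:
h(N) = 32 + N (h(N) = 32 - 4*N/(-4) = 32 - 4*N*(-1)/4 = 32 - (-1)*N = 32 + N)
P = 178/31 (P = 6 - 2*((32 - 9) + (-10 + 9)**2)/(-254 + 440) = 6 - 2*(23 + (-1)**2)/186 = 6 - 2*(23 + 1)/186 = 6 - 48/186 = 6 - 2*4/31 = 6 - 8/31 = 178/31 ≈ 5.7419)
P*(1558 - (5 - 1*(-12))*(-9 + 9)) = 178*(1558 - (5 - 1*(-12))*(-9 + 9))/31 = 178*(1558 - (5 + 12)*0)/31 = 178*(1558 - 17*0)/31 = 178*(1558 - 1*0)/31 = 178*(1558 + 0)/31 = (178/31)*1558 = 277324/31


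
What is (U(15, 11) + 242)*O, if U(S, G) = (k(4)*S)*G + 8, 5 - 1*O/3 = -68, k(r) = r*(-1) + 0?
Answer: -89790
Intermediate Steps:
k(r) = -r (k(r) = -r + 0 = -r)
O = 219 (O = 15 - 3*(-68) = 15 + 204 = 219)
U(S, G) = 8 - 4*G*S (U(S, G) = ((-1*4)*S)*G + 8 = (-4*S)*G + 8 = -4*G*S + 8 = 8 - 4*G*S)
(U(15, 11) + 242)*O = ((8 - 4*11*15) + 242)*219 = ((8 - 660) + 242)*219 = (-652 + 242)*219 = -410*219 = -89790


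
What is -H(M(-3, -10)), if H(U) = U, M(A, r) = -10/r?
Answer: -1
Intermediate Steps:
-H(M(-3, -10)) = -(-10)/(-10) = -(-10)*(-1)/10 = -1*1 = -1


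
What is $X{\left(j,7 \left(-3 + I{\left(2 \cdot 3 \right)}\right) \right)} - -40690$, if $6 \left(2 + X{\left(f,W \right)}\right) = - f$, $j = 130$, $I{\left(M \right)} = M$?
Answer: $\frac{121999}{3} \approx 40666.0$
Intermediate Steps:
$X{\left(f,W \right)} = -2 - \frac{f}{6}$ ($X{\left(f,W \right)} = -2 + \frac{\left(-1\right) f}{6} = -2 - \frac{f}{6}$)
$X{\left(j,7 \left(-3 + I{\left(2 \cdot 3 \right)}\right) \right)} - -40690 = \left(-2 - \frac{65}{3}\right) - -40690 = \left(-2 - \frac{65}{3}\right) + 40690 = - \frac{71}{3} + 40690 = \frac{121999}{3}$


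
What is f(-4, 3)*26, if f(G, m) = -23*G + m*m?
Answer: 2626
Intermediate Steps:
f(G, m) = m² - 23*G (f(G, m) = -23*G + m² = m² - 23*G)
f(-4, 3)*26 = (3² - 23*(-4))*26 = (9 + 92)*26 = 101*26 = 2626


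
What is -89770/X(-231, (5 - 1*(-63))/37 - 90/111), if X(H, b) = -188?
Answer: 955/2 ≈ 477.50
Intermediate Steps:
-89770/X(-231, (5 - 1*(-63))/37 - 90/111) = -89770/(-188) = -89770*(-1/188) = 955/2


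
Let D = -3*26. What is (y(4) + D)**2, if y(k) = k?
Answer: 5476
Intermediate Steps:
D = -78
(y(4) + D)**2 = (4 - 78)**2 = (-74)**2 = 5476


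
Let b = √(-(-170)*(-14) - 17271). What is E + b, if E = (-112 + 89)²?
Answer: 529 + I*√19651 ≈ 529.0 + 140.18*I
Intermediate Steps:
E = 529 (E = (-23)² = 529)
b = I*√19651 (b = √(-2*1190 - 17271) = √(-2380 - 17271) = √(-19651) = I*√19651 ≈ 140.18*I)
E + b = 529 + I*√19651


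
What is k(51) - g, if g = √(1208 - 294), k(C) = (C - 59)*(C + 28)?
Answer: -632 - √914 ≈ -662.23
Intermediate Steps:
k(C) = (-59 + C)*(28 + C)
g = √914 ≈ 30.232
k(51) - g = (-1652 + 51² - 31*51) - √914 = (-1652 + 2601 - 1581) - √914 = -632 - √914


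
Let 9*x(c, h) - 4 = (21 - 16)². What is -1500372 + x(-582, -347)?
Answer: -13503319/9 ≈ -1.5004e+6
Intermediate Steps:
x(c, h) = 29/9 (x(c, h) = 4/9 + (21 - 16)²/9 = 4/9 + (⅑)*5² = 4/9 + (⅑)*25 = 4/9 + 25/9 = 29/9)
-1500372 + x(-582, -347) = -1500372 + 29/9 = -13503319/9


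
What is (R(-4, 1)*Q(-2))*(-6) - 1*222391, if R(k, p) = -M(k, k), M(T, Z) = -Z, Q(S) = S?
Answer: -222439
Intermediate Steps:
R(k, p) = k (R(k, p) = -(-1)*k = k)
(R(-4, 1)*Q(-2))*(-6) - 1*222391 = -4*(-2)*(-6) - 1*222391 = 8*(-6) - 222391 = -48 - 222391 = -222439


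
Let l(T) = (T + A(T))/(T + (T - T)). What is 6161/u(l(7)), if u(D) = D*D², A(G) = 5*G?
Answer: 6161/216 ≈ 28.523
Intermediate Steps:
l(T) = 6 (l(T) = (T + 5*T)/(T + (T - T)) = (6*T)/(T + 0) = (6*T)/T = 6)
u(D) = D³
6161/u(l(7)) = 6161/(6³) = 6161/216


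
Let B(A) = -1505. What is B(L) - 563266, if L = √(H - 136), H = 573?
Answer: -564771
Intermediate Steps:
L = √437 (L = √(573 - 136) = √437 ≈ 20.905)
B(L) - 563266 = -1505 - 563266 = -564771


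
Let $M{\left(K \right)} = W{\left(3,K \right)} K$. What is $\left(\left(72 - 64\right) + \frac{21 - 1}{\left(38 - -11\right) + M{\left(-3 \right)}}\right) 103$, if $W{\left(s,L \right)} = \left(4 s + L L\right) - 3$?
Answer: $412$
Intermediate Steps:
$W{\left(s,L \right)} = -3 + L^{2} + 4 s$ ($W{\left(s,L \right)} = \left(4 s + L^{2}\right) - 3 = \left(L^{2} + 4 s\right) - 3 = -3 + L^{2} + 4 s$)
$M{\left(K \right)} = K \left(9 + K^{2}\right)$ ($M{\left(K \right)} = \left(-3 + K^{2} + 4 \cdot 3\right) K = \left(-3 + K^{2} + 12\right) K = \left(9 + K^{2}\right) K = K \left(9 + K^{2}\right)$)
$\left(\left(72 - 64\right) + \frac{21 - 1}{\left(38 - -11\right) + M{\left(-3 \right)}}\right) 103 = \left(\left(72 - 64\right) + \frac{21 - 1}{\left(38 - -11\right) - 3 \left(9 + \left(-3\right)^{2}\right)}\right) 103 = \left(8 + \frac{20}{\left(38 + 11\right) - 3 \left(9 + 9\right)}\right) 103 = \left(8 + \frac{20}{49 - 54}\right) 103 = \left(8 + \frac{20}{-5}\right) 103 = \left(8 + 20 \left(- \frac{1}{5}\right)\right) 103 = \left(8 - 4\right) 103 = 4 \cdot 103 = 412$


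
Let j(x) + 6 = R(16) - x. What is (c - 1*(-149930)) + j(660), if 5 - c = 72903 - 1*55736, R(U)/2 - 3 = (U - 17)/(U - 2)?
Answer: 924755/7 ≈ 1.3211e+5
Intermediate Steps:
R(U) = 6 + 2*(-17 + U)/(-2 + U) (R(U) = 6 + 2*((U - 17)/(U - 2)) = 6 + 2*((-17 + U)/(-2 + U)) = 6 + 2*(-17 + U)/(-2 + U))
c = -17162 (c = 5 - (72903 - 1*55736) = 5 - (72903 - 55736) = 5 - 1*17167 = 5 - 17167 = -17162)
j(x) = -⅐ - x (j(x) = -6 + (2*(-23 + 4*16)/(-2 + 16) - x) = -6 + (2*(-23 + 64)/14 - x) = -6 + (2*(1/14)*41 - x) = -6 + (41/7 - x) = -⅐ - x)
(c - 1*(-149930)) + j(660) = (-17162 - 1*(-149930)) + (-⅐ - 1*660) = (-17162 + 149930) + (-⅐ - 660) = 132768 - 4621/7 = 924755/7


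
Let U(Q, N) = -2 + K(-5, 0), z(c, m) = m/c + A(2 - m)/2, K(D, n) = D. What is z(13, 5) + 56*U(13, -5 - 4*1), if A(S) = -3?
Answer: -10221/26 ≈ -393.12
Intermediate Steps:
z(c, m) = -3/2 + m/c (z(c, m) = m/c - 3/2 = -3/2 + m/c)
U(Q, N) = -7 (U(Q, N) = -2 - 5 = -7)
z(13, 5) + 56*U(13, -5 - 4*1) = (-3/2 + 5/13) + 56*(-7) = (-3/2 + 5*(1/13)) - 392 = (-3/2 + 5/13) - 392 = -29/26 - 392 = -10221/26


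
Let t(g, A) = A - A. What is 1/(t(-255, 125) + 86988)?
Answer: 1/86988 ≈ 1.1496e-5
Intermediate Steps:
t(g, A) = 0
1/(t(-255, 125) + 86988) = 1/(0 + 86988) = 1/86988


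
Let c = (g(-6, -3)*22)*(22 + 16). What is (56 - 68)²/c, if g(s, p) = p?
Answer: -12/209 ≈ -0.057416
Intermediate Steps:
c = -2508 (c = (-3*22)*(22 + 16) = -66*38 = -2508)
(56 - 68)²/c = (56 - 68)²/(-2508) = (-12)²*(-1/2508) = 144*(-1/2508) = -12/209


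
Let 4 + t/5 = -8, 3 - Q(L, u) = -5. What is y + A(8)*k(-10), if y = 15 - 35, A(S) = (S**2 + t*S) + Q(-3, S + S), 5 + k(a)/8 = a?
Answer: 48940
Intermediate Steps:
Q(L, u) = 8 (Q(L, u) = 3 - 1*(-5) = 3 + 5 = 8)
t = -60 (t = -20 + 5*(-8) = -20 - 40 = -60)
k(a) = -40 + 8*a
A(S) = 8 + S**2 - 60*S (A(S) = (S**2 - 60*S) + 8 = 8 + S**2 - 60*S)
y = -20
y + A(8)*k(-10) = -20 + (8 + 8**2 - 60*8)*(-40 + 8*(-10)) = -20 + (8 + 64 - 480)*(-40 - 80) = -20 - 408*(-120) = -20 + 48960 = 48940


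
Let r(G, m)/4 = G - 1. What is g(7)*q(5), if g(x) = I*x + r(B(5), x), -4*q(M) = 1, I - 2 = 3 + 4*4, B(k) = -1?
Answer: -139/4 ≈ -34.750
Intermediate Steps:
I = 21 (I = 2 + (3 + 4*4) = 2 + (3 + 16) = 2 + 19 = 21)
q(M) = -¼ (q(M) = -¼*1 = -¼)
r(G, m) = -4 + 4*G (r(G, m) = 4*(G - 1) = 4*(-1 + G) = -4 + 4*G)
g(x) = -8 + 21*x (g(x) = 21*x + (-4 + 4*(-1)) = 21*x + (-4 - 4) = 21*x - 8 = -8 + 21*x)
g(7)*q(5) = (-8 + 21*7)*(-¼) = (-8 + 147)*(-¼) = 139*(-¼) = -139/4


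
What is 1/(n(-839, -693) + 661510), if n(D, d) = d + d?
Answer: 1/660124 ≈ 1.5149e-6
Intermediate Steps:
n(D, d) = 2*d
1/(n(-839, -693) + 661510) = 1/(2*(-693) + 661510) = 1/(-1386 + 661510) = 1/660124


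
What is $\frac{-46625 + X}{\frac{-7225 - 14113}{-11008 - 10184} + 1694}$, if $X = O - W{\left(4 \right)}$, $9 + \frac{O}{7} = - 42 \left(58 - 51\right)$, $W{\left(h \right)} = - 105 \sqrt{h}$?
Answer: $- \frac{514287456}{17960293} \approx -28.635$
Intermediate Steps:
$O = -2121$ ($O = -63 + 7 \left(- 42 \left(58 - 51\right)\right) = -63 + 7 \left(\left(-42\right) 7\right) = -63 + 7 \left(-294\right) = -63 - 2058 = -2121$)
$X = -1911$ ($X = -2121 - - 105 \sqrt{4} = -2121 - \left(-105\right) 2 = -2121 - -210 = -2121 + 210 = -1911$)
$\frac{-46625 + X}{\frac{-7225 - 14113}{-11008 - 10184} + 1694} = \frac{-46625 - 1911}{\frac{-7225 - 14113}{-11008 - 10184} + 1694} = - \frac{48536}{- \frac{21338}{-21192} + 1694} = - \frac{48536}{\left(-21338\right) \left(- \frac{1}{21192}\right) + 1694} = - \frac{48536}{\frac{10669}{10596} + 1694} = - \frac{48536}{\frac{17960293}{10596}} = \left(-48536\right) \frac{10596}{17960293} = - \frac{514287456}{17960293}$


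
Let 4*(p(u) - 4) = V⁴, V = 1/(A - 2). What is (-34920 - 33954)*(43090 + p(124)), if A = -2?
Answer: -1519644786309/512 ≈ -2.9681e+9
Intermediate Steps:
V = -¼ (V = 1/(-2 - 2) = 1/(-4) = -¼ ≈ -0.25000)
p(u) = 4097/1024 (p(u) = 4 + (-¼)⁴/4 = 4 + (¼)*(1/256) = 4 + 1/1024 = 4097/1024)
(-34920 - 33954)*(43090 + p(124)) = (-34920 - 33954)*(43090 + 4097/1024) = -68874*44128257/1024 = -1519644786309/512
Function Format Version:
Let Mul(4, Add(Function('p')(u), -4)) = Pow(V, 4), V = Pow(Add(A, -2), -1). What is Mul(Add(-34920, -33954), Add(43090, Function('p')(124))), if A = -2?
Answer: Rational(-1519644786309, 512) ≈ -2.9681e+9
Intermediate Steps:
V = Rational(-1, 4) (V = Pow(Add(-2, -2), -1) = Pow(-4, -1) = Rational(-1, 4) ≈ -0.25000)
Function('p')(u) = Rational(4097, 1024) (Function('p')(u) = Add(4, Mul(Rational(1, 4), Pow(Rational(-1, 4), 4))) = Add(4, Mul(Rational(1, 4), Rational(1, 256))) = Add(4, Rational(1, 1024)) = Rational(4097, 1024))
Mul(Add(-34920, -33954), Add(43090, Function('p')(124))) = Mul(Add(-34920, -33954), Add(43090, Rational(4097, 1024))) = Mul(-68874, Rational(44128257, 1024)) = Rational(-1519644786309, 512)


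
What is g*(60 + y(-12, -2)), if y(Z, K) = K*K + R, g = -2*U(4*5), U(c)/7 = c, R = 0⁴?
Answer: -17920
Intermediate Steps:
R = 0
U(c) = 7*c
g = -280 (g = -14*4*5 = -14*20 = -2*140 = -280)
y(Z, K) = K² (y(Z, K) = K*K + 0 = K² + 0 = K²)
g*(60 + y(-12, -2)) = -280*(60 + (-2)²) = -280*(60 + 4) = -280*64 = -17920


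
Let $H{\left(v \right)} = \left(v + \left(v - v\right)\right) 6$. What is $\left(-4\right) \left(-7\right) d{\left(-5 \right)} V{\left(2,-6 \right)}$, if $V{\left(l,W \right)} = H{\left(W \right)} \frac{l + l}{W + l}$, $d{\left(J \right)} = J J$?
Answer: $25200$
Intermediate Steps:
$H{\left(v \right)} = 6 v$ ($H{\left(v \right)} = \left(v + 0\right) 6 = v 6 = 6 v$)
$d{\left(J \right)} = J^{2}$
$V{\left(l,W \right)} = \frac{12 W l}{W + l}$ ($V{\left(l,W \right)} = 6 W \frac{l + l}{W + l} = 6 W \frac{2 l}{W + l} = \frac{12 W l}{W + l}$)
$\left(-4\right) \left(-7\right) d{\left(-5 \right)} V{\left(2,-6 \right)} = \left(-4\right) \left(-7\right) \left(-5\right)^{2} \cdot 12 \left(-6\right) 2 \frac{1}{-6 + 2} = 28 \cdot 25 \cdot 12 \left(-6\right) 2 \frac{1}{-4} = 700 \cdot 12 \left(-6\right) 2 \left(- \frac{1}{4}\right) = 700 \cdot 36 = 25200$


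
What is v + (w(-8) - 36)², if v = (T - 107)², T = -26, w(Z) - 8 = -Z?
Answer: 18089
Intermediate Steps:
w(Z) = 8 - Z
v = 17689 (v = (-26 - 107)² = (-133)² = 17689)
v + (w(-8) - 36)² = 17689 + ((8 - 1*(-8)) - 36)² = 17689 + ((8 + 8) - 36)² = 17689 + (16 - 36)² = 17689 + (-20)² = 17689 + 400 = 18089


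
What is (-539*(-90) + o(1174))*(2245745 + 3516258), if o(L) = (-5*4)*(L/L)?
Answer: 279399525470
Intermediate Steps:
o(L) = -20 (o(L) = -20*1 = -20)
(-539*(-90) + o(1174))*(2245745 + 3516258) = (-539*(-90) - 20)*(2245745 + 3516258) = (48510 - 20)*5762003 = 48490*5762003 = 279399525470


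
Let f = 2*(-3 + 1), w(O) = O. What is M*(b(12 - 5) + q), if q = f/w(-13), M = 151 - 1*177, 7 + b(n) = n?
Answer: -8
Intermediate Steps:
f = -4 (f = 2*(-2) = -4)
b(n) = -7 + n
M = -26 (M = 151 - 177 = -26)
q = 4/13 (q = -4/(-13) = -4*(-1/13) = 4/13 ≈ 0.30769)
M*(b(12 - 5) + q) = -26*((-7 + (12 - 5)) + 4/13) = -26*((-7 + 7) + 4/13) = -26*(0 + 4/13) = -26*4/13 = -8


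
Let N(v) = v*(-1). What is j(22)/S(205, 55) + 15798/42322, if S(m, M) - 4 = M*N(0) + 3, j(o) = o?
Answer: 74405/21161 ≈ 3.5161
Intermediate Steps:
N(v) = -v
S(m, M) = 7 (S(m, M) = 4 + (M*(-1*0) + 3) = 4 + (M*0 + 3) = 4 + (0 + 3) = 4 + 3 = 7)
j(22)/S(205, 55) + 15798/42322 = 22/7 + 15798/42322 = 22*(1/7) + 15798*(1/42322) = 22/7 + 7899/21161 = 74405/21161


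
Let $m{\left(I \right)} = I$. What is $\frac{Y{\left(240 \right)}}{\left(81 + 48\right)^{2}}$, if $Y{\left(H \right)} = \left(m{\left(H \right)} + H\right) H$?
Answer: $\frac{12800}{1849} \approx 6.9227$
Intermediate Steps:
$Y{\left(H \right)} = 2 H^{2}$ ($Y{\left(H \right)} = \left(H + H\right) H = 2 H H = 2 H^{2}$)
$\frac{Y{\left(240 \right)}}{\left(81 + 48\right)^{2}} = \frac{2 \cdot 240^{2}}{\left(81 + 48\right)^{2}} = \frac{2 \cdot 57600}{129^{2}} = \frac{115200}{16641} = 115200 \cdot \frac{1}{16641} = \frac{12800}{1849}$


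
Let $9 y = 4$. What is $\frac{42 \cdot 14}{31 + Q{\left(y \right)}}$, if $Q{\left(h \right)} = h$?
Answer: $\frac{5292}{283} \approx 18.7$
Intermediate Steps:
$y = \frac{4}{9}$ ($y = \frac{1}{9} \cdot 4 = \frac{4}{9} \approx 0.44444$)
$\frac{42 \cdot 14}{31 + Q{\left(y \right)}} = \frac{42 \cdot 14}{31 + \frac{4}{9}} = \frac{588}{\frac{283}{9}} = 588 \cdot \frac{9}{283} = \frac{5292}{283}$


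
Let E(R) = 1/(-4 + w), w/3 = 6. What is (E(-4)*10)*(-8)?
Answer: -40/7 ≈ -5.7143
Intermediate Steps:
w = 18 (w = 3*6 = 18)
E(R) = 1/14 (E(R) = 1/(-4 + 18) = 1/14)
(E(-4)*10)*(-8) = ((1/14)*10)*(-8) = (5/7)*(-8) = -40/7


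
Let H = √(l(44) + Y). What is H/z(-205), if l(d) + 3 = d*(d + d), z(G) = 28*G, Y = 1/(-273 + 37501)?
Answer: -11*√11078801511/106844360 ≈ -0.010836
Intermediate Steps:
Y = 1/37228 ≈ 2.6861e-5
l(d) = -3 + 2*d² (l(d) = -3 + d*(d + d) = -3 + d*(2*d) = -3 + 2*d²)
H = 11*√11078801511/18614 (H = √((-3 + 2*44²) + 1/37228) = √((-3 + 2*1936) + 1/37228) = √((-3 + 3872) + 1/37228) = √(3869 + 1/37228) = √(144035133/37228) = 11*√11078801511/18614 ≈ 62.201)
H/z(-205) = (11*√11078801511/18614)/((28*(-205))) = (11*√11078801511/18614)/(-5740) = (11*√11078801511/18614)*(-1/5740) = -11*√11078801511/106844360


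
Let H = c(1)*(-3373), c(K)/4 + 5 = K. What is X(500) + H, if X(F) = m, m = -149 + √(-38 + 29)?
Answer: 53819 + 3*I ≈ 53819.0 + 3.0*I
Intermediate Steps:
c(K) = -20 + 4*K
H = 53968 (H = (-20 + 4*1)*(-3373) = (-20 + 4)*(-3373) = -16*(-3373) = 53968)
m = -149 + 3*I (m = -149 + √(-9) = -149 + 3*I ≈ -149.0 + 3.0*I)
X(F) = -149 + 3*I
X(500) + H = (-149 + 3*I) + 53968 = 53819 + 3*I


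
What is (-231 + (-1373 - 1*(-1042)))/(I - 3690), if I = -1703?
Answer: 562/5393 ≈ 0.10421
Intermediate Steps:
(-231 + (-1373 - 1*(-1042)))/(I - 3690) = (-231 + (-1373 - 1*(-1042)))/(-1703 - 3690) = (-231 + (-1373 + 1042))/(-5393) = (-231 - 331)*(-1/5393) = -562*(-1/5393) = 562/5393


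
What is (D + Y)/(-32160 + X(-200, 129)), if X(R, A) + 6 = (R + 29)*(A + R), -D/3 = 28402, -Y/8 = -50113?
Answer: -315698/20025 ≈ -15.765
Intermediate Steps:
Y = 400904 (Y = -8*(-50113) = 400904)
D = -85206 (D = -3*28402 = -85206)
X(R, A) = -6 + (29 + R)*(A + R) (X(R, A) = -6 + (R + 29)*(A + R) = -6 + (29 + R)*(A + R))
(D + Y)/(-32160 + X(-200, 129)) = (-85206 + 400904)/(-32160 + (-6 + (-200)**2 + 29*129 + 29*(-200) + 129*(-200))) = 315698/(-32160 + (-6 + 40000 + 3741 - 5800 - 25800)) = 315698/(-32160 + 12135) = 315698/(-20025) = 315698*(-1/20025) = -315698/20025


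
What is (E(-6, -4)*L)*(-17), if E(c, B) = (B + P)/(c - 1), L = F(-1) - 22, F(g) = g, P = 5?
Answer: -391/7 ≈ -55.857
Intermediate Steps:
L = -23 (L = -1 - 22 = -23)
E(c, B) = (5 + B)/(-1 + c) (E(c, B) = (B + 5)/(c - 1) = (5 + B)/(-1 + c))
(E(-6, -4)*L)*(-17) = (((5 - 4)/(-1 - 6))*(-23))*(-17) = ((1/(-7))*(-23))*(-17) = (-1/7*1*(-23))*(-17) = -1/7*(-23)*(-17) = (23/7)*(-17) = -391/7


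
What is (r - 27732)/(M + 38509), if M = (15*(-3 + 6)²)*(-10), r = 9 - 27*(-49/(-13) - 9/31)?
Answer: -11210223/14975077 ≈ -0.74859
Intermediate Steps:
r = -34227/403 (r = 9 - 27*(-49*(-1/13) - 9*1/31) = 9 - 27*(49/13 - 9/31) = 9 - 27*1402/403 = 9 - 37854/403 = -34227/403 ≈ -84.931)
M = -1350 (M = (15*3²)*(-10) = (15*9)*(-10) = 135*(-10) = -1350)
(r - 27732)/(M + 38509) = (-34227/403 - 27732)/(-1350 + 38509) = -11210223/403/37159 = -11210223/403*1/37159 = -11210223/14975077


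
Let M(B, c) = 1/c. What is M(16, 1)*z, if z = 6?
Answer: 6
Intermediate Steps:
M(16, 1)*z = 6/1 = 1*6 = 6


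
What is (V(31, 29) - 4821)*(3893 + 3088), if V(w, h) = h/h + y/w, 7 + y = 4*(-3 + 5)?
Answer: -1043094039/31 ≈ -3.3648e+7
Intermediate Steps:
y = 1 (y = -7 + 4*(-3 + 5) = -7 + 4*2 = -7 + 8 = 1)
V(w, h) = 1 + 1/w (V(w, h) = h/h + 1/w = 1 + 1/w)
(V(31, 29) - 4821)*(3893 + 3088) = ((1 + 31)/31 - 4821)*(3893 + 3088) = ((1/31)*32 - 4821)*6981 = (32/31 - 4821)*6981 = -149419/31*6981 = -1043094039/31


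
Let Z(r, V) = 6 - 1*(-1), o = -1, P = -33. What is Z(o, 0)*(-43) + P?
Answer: -334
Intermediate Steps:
Z(r, V) = 7 (Z(r, V) = 6 + 1 = 7)
Z(o, 0)*(-43) + P = 7*(-43) - 33 = -301 - 33 = -334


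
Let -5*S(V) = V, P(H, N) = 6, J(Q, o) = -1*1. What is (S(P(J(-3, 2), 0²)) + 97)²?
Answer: 229441/25 ≈ 9177.6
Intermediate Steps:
J(Q, o) = -1
S(V) = -V/5
(S(P(J(-3, 2), 0²)) + 97)² = (-⅕*6 + 97)² = (-6/5 + 97)² = (479/5)² = 229441/25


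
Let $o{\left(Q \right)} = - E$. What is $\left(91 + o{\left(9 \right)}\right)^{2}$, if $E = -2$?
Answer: $8649$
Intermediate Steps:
$o{\left(Q \right)} = 2$ ($o{\left(Q \right)} = \left(-1\right) \left(-2\right) = 2$)
$\left(91 + o{\left(9 \right)}\right)^{2} = \left(91 + 2\right)^{2} = 93^{2} = 8649$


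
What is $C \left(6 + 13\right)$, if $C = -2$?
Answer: $-38$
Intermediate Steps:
$C \left(6 + 13\right) = - 2 \left(6 + 13\right) = \left(-2\right) 19 = -38$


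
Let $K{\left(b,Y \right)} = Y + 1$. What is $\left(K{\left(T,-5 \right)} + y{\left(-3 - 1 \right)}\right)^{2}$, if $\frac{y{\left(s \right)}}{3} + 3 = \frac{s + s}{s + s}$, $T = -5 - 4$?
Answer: $100$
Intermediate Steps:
$T = -9$
$y{\left(s \right)} = -6$ ($y{\left(s \right)} = -9 + 3 \frac{s + s}{s + s} = -9 + 3 \frac{2 s}{2 s} = -9 + 3 \cdot 2 s \frac{1}{2 s} = -9 + 3 \cdot 1 = -9 + 3 = -6$)
$K{\left(b,Y \right)} = 1 + Y$
$\left(K{\left(T,-5 \right)} + y{\left(-3 - 1 \right)}\right)^{2} = \left(\left(1 - 5\right) - 6\right)^{2} = \left(-4 - 6\right)^{2} = \left(-10\right)^{2} = 100$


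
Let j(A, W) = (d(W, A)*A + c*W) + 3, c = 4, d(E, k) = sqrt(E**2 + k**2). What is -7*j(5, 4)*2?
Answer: -266 - 70*sqrt(41) ≈ -714.22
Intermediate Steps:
j(A, W) = 3 + 4*W + A*sqrt(A**2 + W**2) (j(A, W) = (sqrt(W**2 + A**2)*A + 4*W) + 3 = (sqrt(A**2 + W**2)*A + 4*W) + 3 = (A*sqrt(A**2 + W**2) + 4*W) + 3 = (4*W + A*sqrt(A**2 + W**2)) + 3 = 3 + 4*W + A*sqrt(A**2 + W**2))
-7*j(5, 4)*2 = -7*(3 + 4*4 + 5*sqrt(5**2 + 4**2))*2 = -7*(3 + 16 + 5*sqrt(25 + 16))*2 = -7*(3 + 16 + 5*sqrt(41))*2 = -7*(19 + 5*sqrt(41))*2 = (-133 - 35*sqrt(41))*2 = -266 - 70*sqrt(41)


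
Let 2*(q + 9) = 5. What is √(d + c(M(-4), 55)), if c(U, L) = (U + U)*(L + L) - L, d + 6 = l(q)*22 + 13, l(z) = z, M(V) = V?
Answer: 3*I*√119 ≈ 32.726*I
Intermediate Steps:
q = -13/2 (q = -9 + (½)*5 = -9 + 5/2 = -13/2 ≈ -6.5000)
d = -136 (d = -6 + (-13/2*22 + 13) = -6 + (-143 + 13) = -6 - 130 = -136)
c(U, L) = -L + 4*L*U (c(U, L) = (2*U)*(2*L) - L = 4*L*U - L = -L + 4*L*U)
√(d + c(M(-4), 55)) = √(-136 + 55*(-1 + 4*(-4))) = √(-136 + 55*(-1 - 16)) = √(-136 + 55*(-17)) = √(-136 - 935) = √(-1071) = 3*I*√119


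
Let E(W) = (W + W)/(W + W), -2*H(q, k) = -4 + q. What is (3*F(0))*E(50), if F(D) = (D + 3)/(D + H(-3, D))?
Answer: 18/7 ≈ 2.5714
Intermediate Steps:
H(q, k) = 2 - q/2 (H(q, k) = -(-4 + q)/2 = 2 - q/2)
F(D) = (3 + D)/(7/2 + D) (F(D) = (D + 3)/(D + (2 - ½*(-3))) = (3 + D)/(D + (2 + 3/2)) = (3 + D)/(D + 7/2) = (3 + D)/(7/2 + D))
E(W) = 1 (E(W) = (2*W)/((2*W)) = (2*W)*(1/(2*W)) = 1)
(3*F(0))*E(50) = (3*(2*(3 + 0)/(7 + 2*0)))*1 = (3*(2*3/(7 + 0)))*1 = (3*(2*3/7))*1 = (3*(2*(⅐)*3))*1 = (3*(6/7))*1 = (18/7)*1 = 18/7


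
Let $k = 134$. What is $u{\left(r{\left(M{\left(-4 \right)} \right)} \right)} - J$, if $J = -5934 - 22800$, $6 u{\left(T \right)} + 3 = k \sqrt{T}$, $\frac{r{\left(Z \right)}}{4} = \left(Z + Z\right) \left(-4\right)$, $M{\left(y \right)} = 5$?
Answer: $\frac{57467}{2} + \frac{268 i \sqrt{10}}{3} \approx 28734.0 + 282.5 i$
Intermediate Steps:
$r{\left(Z \right)} = - 32 Z$ ($r{\left(Z \right)} = 4 \left(Z + Z\right) \left(-4\right) = 4 \cdot 2 Z \left(-4\right) = 4 \left(- 8 Z\right) = - 32 Z$)
$u{\left(T \right)} = - \frac{1}{2} + \frac{67 \sqrt{T}}{3}$ ($u{\left(T \right)} = - \frac{1}{2} + \frac{134 \sqrt{T}}{6} = - \frac{1}{2} + \frac{67 \sqrt{T}}{3}$)
$J = -28734$
$u{\left(r{\left(M{\left(-4 \right)} \right)} \right)} - J = \left(- \frac{1}{2} + \frac{67 \sqrt{\left(-32\right) 5}}{3}\right) - -28734 = \left(- \frac{1}{2} + \frac{67 \sqrt{-160}}{3}\right) + 28734 = \left(- \frac{1}{2} + \frac{67 \cdot 4 i \sqrt{10}}{3}\right) + 28734 = \left(- \frac{1}{2} + \frac{268 i \sqrt{10}}{3}\right) + 28734 = \frac{57467}{2} + \frac{268 i \sqrt{10}}{3}$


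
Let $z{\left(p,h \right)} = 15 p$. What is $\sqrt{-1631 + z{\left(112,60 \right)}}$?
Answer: $7$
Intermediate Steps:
$\sqrt{-1631 + z{\left(112,60 \right)}} = \sqrt{-1631 + 15 \cdot 112} = \sqrt{-1631 + 1680} = \sqrt{49} = 7$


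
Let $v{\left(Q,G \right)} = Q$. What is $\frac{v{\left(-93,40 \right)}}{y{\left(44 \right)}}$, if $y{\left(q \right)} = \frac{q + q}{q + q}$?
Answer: $-93$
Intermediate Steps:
$y{\left(q \right)} = 1$ ($y{\left(q \right)} = \frac{2 q}{2 q} = 2 q \frac{1}{2 q} = 1$)
$\frac{v{\left(-93,40 \right)}}{y{\left(44 \right)}} = - \frac{93}{1} = \left(-93\right) 1 = -93$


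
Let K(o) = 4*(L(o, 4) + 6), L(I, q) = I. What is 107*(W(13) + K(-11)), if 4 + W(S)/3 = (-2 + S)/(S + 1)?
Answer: -44405/14 ≈ -3171.8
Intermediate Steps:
W(S) = -12 + 3*(-2 + S)/(1 + S) (W(S) = -12 + 3*((-2 + S)/(S + 1)) = -12 + 3*((-2 + S)/(1 + S)) = -12 + 3*(-2 + S)/(1 + S))
K(o) = 24 + 4*o (K(o) = 4*(o + 6) = 4*(6 + o) = 24 + 4*o)
107*(W(13) + K(-11)) = 107*(9*(-2 - 1*13)/(1 + 13) + (24 + 4*(-11))) = 107*(9*(-2 - 13)/14 + (24 - 44)) = 107*(9*(1/14)*(-15) - 20) = 107*(-135/14 - 20) = 107*(-415/14) = -44405/14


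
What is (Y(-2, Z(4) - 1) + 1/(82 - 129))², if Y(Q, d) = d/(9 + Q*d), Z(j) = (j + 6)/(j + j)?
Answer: 169/2553604 ≈ 6.6181e-5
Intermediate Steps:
Z(j) = (6 + j)/(2*j) (Z(j) = (6 + j)/((2*j)) = (6 + j)*(1/(2*j)) = (6 + j)/(2*j))
Y(Q, d) = d/(9 + Q*d)
(Y(-2, Z(4) - 1) + 1/(82 - 129))² = (((½)*(6 + 4)/4 - 1)/(9 - 2*((½)*(6 + 4)/4 - 1)) + 1/(82 - 129))² = (((½)*(¼)*10 - 1)/(9 - 2*((½)*(¼)*10 - 1)) + 1/(-47))² = ((5/4 - 1)/(9 - 2*(5/4 - 1)) - 1/47)² = (1/(4*(9 - 2*¼)) - 1/47)² = (1/(4*(9 - ½)) - 1/47)² = (1/(4*(17/2)) - 1/47)² = ((¼)*(2/17) - 1/47)² = (1/34 - 1/47)² = (13/1598)² = 169/2553604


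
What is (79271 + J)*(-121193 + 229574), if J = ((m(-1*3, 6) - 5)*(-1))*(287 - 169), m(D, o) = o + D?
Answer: 8617048167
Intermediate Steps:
m(D, o) = D + o
J = 236 (J = (((-1*3 + 6) - 5)*(-1))*(287 - 169) = (((-3 + 6) - 5)*(-1))*118 = ((3 - 5)*(-1))*118 = -2*(-1)*118 = 2*118 = 236)
(79271 + J)*(-121193 + 229574) = (79271 + 236)*(-121193 + 229574) = 79507*108381 = 8617048167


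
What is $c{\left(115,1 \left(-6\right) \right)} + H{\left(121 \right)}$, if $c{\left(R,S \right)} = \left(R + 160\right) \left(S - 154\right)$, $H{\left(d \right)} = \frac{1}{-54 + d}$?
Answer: $- \frac{2947999}{67} \approx -44000.0$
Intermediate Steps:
$c{\left(R,S \right)} = \left(-154 + S\right) \left(160 + R\right)$ ($c{\left(R,S \right)} = \left(160 + R\right) \left(-154 + S\right) = \left(-154 + S\right) \left(160 + R\right)$)
$c{\left(115,1 \left(-6\right) \right)} + H{\left(121 \right)} = \left(-24640 - 17710 + 160 \cdot 1 \left(-6\right) + 115 \cdot 1 \left(-6\right)\right) + \frac{1}{-54 + 121} = \left(-24640 - 17710 + 160 \left(-6\right) + 115 \left(-6\right)\right) + \frac{1}{67} = \left(-24640 - 17710 - 960 - 690\right) + \frac{1}{67} = -44000 + \frac{1}{67} = - \frac{2947999}{67}$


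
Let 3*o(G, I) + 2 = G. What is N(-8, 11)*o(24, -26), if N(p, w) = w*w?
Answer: 2662/3 ≈ 887.33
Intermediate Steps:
o(G, I) = -⅔ + G/3
N(p, w) = w²
N(-8, 11)*o(24, -26) = 11²*(-⅔ + (⅓)*24) = 121*(-⅔ + 8) = 121*(22/3) = 2662/3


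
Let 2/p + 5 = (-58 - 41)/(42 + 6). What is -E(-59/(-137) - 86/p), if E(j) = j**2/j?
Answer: -666627/2192 ≈ -304.12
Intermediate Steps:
p = -32/113 (p = 2/(-5 + (-58 - 41)/(42 + 6)) = 2/(-5 - 99/48) = 2/(-5 - 99*1/48) = 2/(-5 - 33/16) = 2/(-113/16) = 2*(-16/113) = -32/113 ≈ -0.28319)
E(j) = j
-E(-59/(-137) - 86/p) = -(-59/(-137) - 86/(-32/113)) = -(-59*(-1/137) - 86*(-113/32)) = -(59/137 + 4859/16) = -1*666627/2192 = -666627/2192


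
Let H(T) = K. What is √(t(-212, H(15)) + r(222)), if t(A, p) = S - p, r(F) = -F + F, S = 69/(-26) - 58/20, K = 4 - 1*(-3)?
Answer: 4*I*√3315/65 ≈ 3.5431*I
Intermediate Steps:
K = 7 (K = 4 + 3 = 7)
S = -361/65 (S = 69*(-1/26) - 58*1/20 = -69/26 - 29/10 = -361/65 ≈ -5.5538)
H(T) = 7
r(F) = 0
t(A, p) = -361/65 - p
√(t(-212, H(15)) + r(222)) = √((-361/65 - 1*7) + 0) = √((-361/65 - 7) + 0) = √(-816/65 + 0) = √(-816/65) = 4*I*√3315/65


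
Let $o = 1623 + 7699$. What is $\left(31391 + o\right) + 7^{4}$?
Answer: $43114$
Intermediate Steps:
$o = 9322$
$\left(31391 + o\right) + 7^{4} = \left(31391 + 9322\right) + 7^{4} = 40713 + 2401 = 43114$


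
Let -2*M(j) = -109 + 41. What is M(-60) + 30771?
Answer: 30805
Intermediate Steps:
M(j) = 34 (M(j) = -(-109 + 41)/2 = -1/2*(-68) = 34)
M(-60) + 30771 = 34 + 30771 = 30805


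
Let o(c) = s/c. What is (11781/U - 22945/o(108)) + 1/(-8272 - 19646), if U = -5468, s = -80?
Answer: 1182073384423/38163906 ≈ 30974.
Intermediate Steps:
o(c) = -80/c
(11781/U - 22945/o(108)) + 1/(-8272 - 19646) = (11781/(-5468) - 22945/((-80/108))) + 1/(-8272 - 19646) = (11781*(-1/5468) - 22945/((-80*1/108))) + 1/(-27918) = (-11781/5468 - 22945/(-20/27)) - 1/27918 = (-11781/5468 - 22945*(-27/20)) - 1/27918 = (-11781/5468 + 123903/4) - 1/27918 = 42340905/1367 - 1/27918 = 1182073384423/38163906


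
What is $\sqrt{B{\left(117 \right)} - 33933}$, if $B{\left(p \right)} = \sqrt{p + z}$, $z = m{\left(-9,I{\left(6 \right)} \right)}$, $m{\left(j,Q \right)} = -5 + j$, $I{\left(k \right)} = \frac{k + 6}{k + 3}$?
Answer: $\sqrt{-33933 + \sqrt{103}} \approx 184.18 i$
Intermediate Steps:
$I{\left(k \right)} = \frac{6 + k}{3 + k}$
$z = -14$ ($z = -5 - 9 = -14$)
$B{\left(p \right)} = \sqrt{-14 + p}$ ($B{\left(p \right)} = \sqrt{p - 14} = \sqrt{-14 + p}$)
$\sqrt{B{\left(117 \right)} - 33933} = \sqrt{\sqrt{-14 + 117} - 33933} = \sqrt{\sqrt{103} - 33933} = \sqrt{-33933 + \sqrt{103}}$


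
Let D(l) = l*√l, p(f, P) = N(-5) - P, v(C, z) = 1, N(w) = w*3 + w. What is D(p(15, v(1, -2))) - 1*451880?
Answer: -451880 - 21*I*√21 ≈ -4.5188e+5 - 96.234*I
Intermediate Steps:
N(w) = 4*w (N(w) = 3*w + w = 4*w)
p(f, P) = -20 - P (p(f, P) = 4*(-5) - P = -20 - P)
D(l) = l^(3/2)
D(p(15, v(1, -2))) - 1*451880 = (-20 - 1*1)^(3/2) - 1*451880 = (-20 - 1)^(3/2) - 451880 = (-21)^(3/2) - 451880 = -21*I*√21 - 451880 = -451880 - 21*I*√21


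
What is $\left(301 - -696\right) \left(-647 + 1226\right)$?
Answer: $577263$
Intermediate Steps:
$\left(301 - -696\right) \left(-647 + 1226\right) = \left(301 + 696\right) 579 = 997 \cdot 579 = 577263$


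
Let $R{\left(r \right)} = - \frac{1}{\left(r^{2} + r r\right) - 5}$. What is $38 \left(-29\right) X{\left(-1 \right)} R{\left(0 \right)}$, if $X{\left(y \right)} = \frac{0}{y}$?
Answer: $0$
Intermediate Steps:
$X{\left(y \right)} = 0$
$R{\left(r \right)} = - \frac{1}{-5 + 2 r^{2}}$ ($R{\left(r \right)} = - \frac{1}{\left(r^{2} + r^{2}\right) - 5} = - \frac{1}{2 r^{2} - 5} = - \frac{1}{-5 + 2 r^{2}}$)
$38 \left(-29\right) X{\left(-1 \right)} R{\left(0 \right)} = 38 \left(-29\right) 0 \left(- \frac{1}{-5 + 2 \cdot 0^{2}}\right) = - 1102 \cdot 0 \left(- \frac{1}{-5 + 2 \cdot 0}\right) = - 1102 \cdot 0 \left(- \frac{1}{-5 + 0}\right) = - 1102 \cdot 0 \left(- \frac{1}{-5}\right) = - 1102 \cdot 0 \left(\left(-1\right) \left(- \frac{1}{5}\right)\right) = - 1102 \cdot 0 \cdot \frac{1}{5} = \left(-1102\right) 0 = 0$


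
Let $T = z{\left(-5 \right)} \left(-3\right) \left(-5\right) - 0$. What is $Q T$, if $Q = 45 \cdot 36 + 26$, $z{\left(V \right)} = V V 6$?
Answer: $3703500$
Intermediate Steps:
$z{\left(V \right)} = 6 V^{2}$ ($z{\left(V \right)} = V^{2} \cdot 6 = 6 V^{2}$)
$Q = 1646$ ($Q = 1620 + 26 = 1646$)
$T = 2250$ ($T = 6 \left(-5\right)^{2} \left(-3\right) \left(-5\right) - 0 = 6 \cdot 25 \left(-3\right) \left(-5\right) + 0 = 150 \left(-3\right) \left(-5\right) + 0 = \left(-450\right) \left(-5\right) + 0 = 2250 + 0 = 2250$)
$Q T = 1646 \cdot 2250 = 3703500$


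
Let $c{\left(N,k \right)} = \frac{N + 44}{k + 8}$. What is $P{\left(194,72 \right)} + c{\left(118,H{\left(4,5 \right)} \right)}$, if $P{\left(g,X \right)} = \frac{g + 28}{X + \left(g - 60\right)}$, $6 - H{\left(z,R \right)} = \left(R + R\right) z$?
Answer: $- \frac{6900}{1339} \approx -5.1531$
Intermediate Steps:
$H{\left(z,R \right)} = 6 - 2 R z$ ($H{\left(z,R \right)} = 6 - \left(R + R\right) z = 6 - 2 R z$)
$P{\left(g,X \right)} = \frac{28 + g}{-60 + X + g}$ ($P{\left(g,X \right)} = \frac{28 + g}{X + \left(g - 60\right)} = \frac{28 + g}{X + \left(-60 + g\right)} = \frac{28 + g}{-60 + X + g}$)
$c{\left(N,k \right)} = \frac{44 + N}{8 + k}$
$P{\left(194,72 \right)} + c{\left(118,H{\left(4,5 \right)} \right)} = \frac{28 + 194}{-60 + 72 + 194} + \frac{44 + 118}{8 + \left(6 - 10 \cdot 4\right)} = \frac{1}{206} \cdot 222 + \frac{1}{8 + \left(6 - 40\right)} 162 = \frac{1}{206} \cdot 222 + \frac{1}{8 - 34} \cdot 162 = \frac{111}{103} + \frac{1}{-26} \cdot 162 = \frac{111}{103} - \frac{81}{13} = - \frac{6900}{1339}$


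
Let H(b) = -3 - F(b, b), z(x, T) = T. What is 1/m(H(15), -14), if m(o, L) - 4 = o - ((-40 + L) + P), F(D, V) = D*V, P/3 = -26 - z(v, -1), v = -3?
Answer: -1/95 ≈ -0.010526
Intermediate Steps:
P = -75 (P = 3*(-26 - 1*(-1)) = 3*(-26 + 1) = 3*(-25) = -75)
H(b) = -3 - b**2 (H(b) = -3 - b*b = -3 - b**2)
m(o, L) = 119 + o - L (m(o, L) = 4 + (o - ((-40 + L) - 75)) = 4 + (o - (-115 + L)) = 4 + (o + (115 - L)) = 4 + (115 + o - L) = 119 + o - L)
1/m(H(15), -14) = 1/(119 + (-3 - 1*15**2) - 1*(-14)) = 1/(119 + (-3 - 1*225) + 14) = 1/(119 + (-3 - 225) + 14) = 1/(119 - 228 + 14) = 1/(-95) = -1/95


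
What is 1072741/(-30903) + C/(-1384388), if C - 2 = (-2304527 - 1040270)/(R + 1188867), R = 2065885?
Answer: -4833598988775138437/139243961522713728 ≈ -34.713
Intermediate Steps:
C = 3164707/3254752 (C = 2 + (-2304527 - 1040270)/(2065885 + 1188867) = 2 - 3344797/3254752 = 3164707/3254752 ≈ 0.97233)
1072741/(-30903) + C/(-1384388) = 1072741/(-30903) + (3164707/3254752)/(-1384388) = 1072741*(-1/30903) + (3164707/3254752)*(-1/1384388) = -1072741/30903 - 3164707/4505839611776 = -4833598988775138437/139243961522713728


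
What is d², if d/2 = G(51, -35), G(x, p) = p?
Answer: 4900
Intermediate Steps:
d = -70 (d = 2*(-35) = -70)
d² = (-70)² = 4900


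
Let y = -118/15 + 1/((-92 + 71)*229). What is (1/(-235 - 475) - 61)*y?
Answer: 2730888483/5690650 ≈ 479.89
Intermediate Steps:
y = -63053/8015 (y = -118*1/15 + (1/229)/(-21) = -118/15 - 1/21*1/229 = -118/15 - 1/4809 = -63053/8015 ≈ -7.8669)
(1/(-235 - 475) - 61)*y = (1/(-235 - 475) - 61)*(-63053/8015) = (1/(-710) - 61)*(-63053/8015) = (-1/710 - 61)*(-63053/8015) = -43311/710*(-63053/8015) = 2730888483/5690650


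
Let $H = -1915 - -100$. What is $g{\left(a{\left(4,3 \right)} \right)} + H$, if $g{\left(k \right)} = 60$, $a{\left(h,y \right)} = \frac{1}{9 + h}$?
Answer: $-1755$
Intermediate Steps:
$H = -1815$ ($H = -1915 + 100 = -1815$)
$g{\left(a{\left(4,3 \right)} \right)} + H = 60 - 1815 = -1755$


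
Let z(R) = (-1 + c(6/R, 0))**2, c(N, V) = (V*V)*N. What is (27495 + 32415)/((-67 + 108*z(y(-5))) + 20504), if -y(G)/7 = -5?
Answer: 11982/4109 ≈ 2.9160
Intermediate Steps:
y(G) = 35 (y(G) = -7*(-5) = 35)
c(N, V) = N*V**2 (c(N, V) = V**2*N = N*V**2)
z(R) = 1 (z(R) = (-1 + (6/R)*0**2)**2 = (-1 + (6/R)*0)**2 = (-1 + 0)**2 = (-1)**2 = 1)
(27495 + 32415)/((-67 + 108*z(y(-5))) + 20504) = (27495 + 32415)/((-67 + 108*1) + 20504) = 59910/((-67 + 108) + 20504) = 59910/(41 + 20504) = 59910/20545 = 59910*(1/20545) = 11982/4109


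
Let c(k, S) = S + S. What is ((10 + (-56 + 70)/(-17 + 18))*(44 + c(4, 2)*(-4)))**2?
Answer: 451584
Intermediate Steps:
c(k, S) = 2*S
((10 + (-56 + 70)/(-17 + 18))*(44 + c(4, 2)*(-4)))**2 = ((10 + (-56 + 70)/(-17 + 18))*(44 + (2*2)*(-4)))**2 = ((10 + 14/1)*(44 + 4*(-4)))**2 = ((10 + 14*1)*(44 - 16))**2 = ((10 + 14)*28)**2 = (24*28)**2 = 672**2 = 451584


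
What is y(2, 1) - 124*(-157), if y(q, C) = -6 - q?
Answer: 19460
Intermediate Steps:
y(2, 1) - 124*(-157) = (-6 - 1*2) - 124*(-157) = (-6 - 2) + 19468 = -8 + 19468 = 19460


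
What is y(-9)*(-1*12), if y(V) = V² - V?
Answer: -1080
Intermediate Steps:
y(-9)*(-1*12) = (-9*(-1 - 9))*(-1*12) = -9*(-10)*(-12) = 90*(-12) = -1080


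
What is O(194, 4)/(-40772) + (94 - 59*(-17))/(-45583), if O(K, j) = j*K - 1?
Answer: -80053709/1858510076 ≈ -0.043074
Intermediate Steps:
O(K, j) = -1 + K*j (O(K, j) = K*j - 1 = -1 + K*j)
O(194, 4)/(-40772) + (94 - 59*(-17))/(-45583) = (-1 + 194*4)/(-40772) + (94 - 59*(-17))/(-45583) = (-1 + 776)*(-1/40772) + (94 + 1003)*(-1/45583) = 775*(-1/40772) + 1097*(-1/45583) = -775/40772 - 1097/45583 = -80053709/1858510076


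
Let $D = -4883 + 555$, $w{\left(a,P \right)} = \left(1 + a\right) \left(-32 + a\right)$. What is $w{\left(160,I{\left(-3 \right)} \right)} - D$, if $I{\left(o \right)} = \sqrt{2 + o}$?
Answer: $24936$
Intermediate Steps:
$D = -4328$
$w{\left(160,I{\left(-3 \right)} \right)} - D = \left(-32 + 160^{2} - 4960\right) - -4328 = \left(-32 + 25600 - 4960\right) + 4328 = 20608 + 4328 = 24936$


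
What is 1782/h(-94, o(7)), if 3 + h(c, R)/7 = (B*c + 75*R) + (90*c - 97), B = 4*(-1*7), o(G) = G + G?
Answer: -99/1897 ≈ -0.052188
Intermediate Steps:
o(G) = 2*G
B = -28 (B = 4*(-7) = -28)
h(c, R) = -700 + 434*c + 525*R (h(c, R) = -21 + 7*((-28*c + 75*R) + (90*c - 97)) = -21 + 7*((-28*c + 75*R) + (-97 + 90*c)) = -21 + 7*(-97 + 62*c + 75*R) = -21 + (-679 + 434*c + 525*R) = -700 + 434*c + 525*R)
1782/h(-94, o(7)) = 1782/(-700 + 434*(-94) + 525*(2*7)) = 1782/(-700 - 40796 + 525*14) = 1782/(-700 - 40796 + 7350) = 1782/(-34146) = 1782*(-1/34146) = -99/1897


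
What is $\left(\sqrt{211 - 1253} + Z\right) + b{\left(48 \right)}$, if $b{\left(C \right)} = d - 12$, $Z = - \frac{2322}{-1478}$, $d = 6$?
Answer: $- \frac{3273}{739} + i \sqrt{1042} \approx -4.429 + 32.28 i$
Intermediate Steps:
$Z = \frac{1161}{739}$ ($Z = \left(-2322\right) \left(- \frac{1}{1478}\right) = \frac{1161}{739} \approx 1.571$)
$b{\left(C \right)} = -6$ ($b{\left(C \right)} = 6 - 12 = -6$)
$\left(\sqrt{211 - 1253} + Z\right) + b{\left(48 \right)} = \left(\sqrt{211 - 1253} + \frac{1161}{739}\right) - 6 = \left(\sqrt{-1042} + \frac{1161}{739}\right) - 6 = \left(i \sqrt{1042} + \frac{1161}{739}\right) - 6 = \left(\frac{1161}{739} + i \sqrt{1042}\right) - 6 = - \frac{3273}{739} + i \sqrt{1042}$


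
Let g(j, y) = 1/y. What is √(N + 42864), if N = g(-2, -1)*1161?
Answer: √41703 ≈ 204.21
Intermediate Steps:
N = -1161 (N = 1161/(-1) = -1*1161 = -1161)
√(N + 42864) = √(-1161 + 42864) = √41703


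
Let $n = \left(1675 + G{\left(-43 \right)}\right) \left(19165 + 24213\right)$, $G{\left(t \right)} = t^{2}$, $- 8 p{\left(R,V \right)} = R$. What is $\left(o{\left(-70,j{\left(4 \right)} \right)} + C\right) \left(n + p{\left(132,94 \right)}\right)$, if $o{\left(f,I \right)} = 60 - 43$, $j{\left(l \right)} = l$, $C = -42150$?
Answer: $- \frac{12881242500763}{2} \approx -6.4406 \cdot 10^{12}$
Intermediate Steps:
$p{\left(R,V \right)} = - \frac{R}{8}$
$o{\left(f,I \right)} = 17$
$n = 152864072$ ($n = \left(1675 + \left(-43\right)^{2}\right) \left(19165 + 24213\right) = \left(1675 + 1849\right) 43378 = 3524 \cdot 43378 = 152864072$)
$\left(o{\left(-70,j{\left(4 \right)} \right)} + C\right) \left(n + p{\left(132,94 \right)}\right) = \left(17 - 42150\right) \left(152864072 - \frac{33}{2}\right) = - 42133 \left(152864072 - \frac{33}{2}\right) = \left(-42133\right) \frac{305728111}{2} = - \frac{12881242500763}{2}$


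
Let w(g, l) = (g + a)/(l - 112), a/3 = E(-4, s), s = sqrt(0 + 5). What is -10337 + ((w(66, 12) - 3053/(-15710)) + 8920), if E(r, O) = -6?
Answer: -111327789/78550 ≈ -1417.3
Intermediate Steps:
s = sqrt(5) ≈ 2.2361
a = -18 (a = 3*(-6) = -18)
w(g, l) = (-18 + g)/(-112 + l) (w(g, l) = (g - 18)/(l - 112) = (-18 + g)/(-112 + l))
-10337 + ((w(66, 12) - 3053/(-15710)) + 8920) = -10337 + (((-18 + 66)/(-112 + 12) - 3053/(-15710)) + 8920) = -10337 + ((48/(-100) - 3053*(-1/15710)) + 8920) = -10337 + ((-1/100*48 + 3053/15710) + 8920) = -10337 + ((-12/25 + 3053/15710) + 8920) = -10337 + (-22439/78550 + 8920) = -10337 + 700643561/78550 = -111327789/78550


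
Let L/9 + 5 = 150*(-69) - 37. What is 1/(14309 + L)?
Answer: -1/79219 ≈ -1.2623e-5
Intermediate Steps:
L = -93528 (L = -45 + 9*(150*(-69) - 37) = -45 + 9*(-10350 - 37) = -45 + 9*(-10387) = -45 - 93483 = -93528)
1/(14309 + L) = 1/(14309 - 93528) = 1/(-79219) = -1/79219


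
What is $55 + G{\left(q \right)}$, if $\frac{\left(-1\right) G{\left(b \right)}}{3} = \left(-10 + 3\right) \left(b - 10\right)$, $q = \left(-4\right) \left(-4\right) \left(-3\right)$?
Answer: $-1163$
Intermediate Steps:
$q = -48$ ($q = 16 \left(-3\right) = -48$)
$G{\left(b \right)} = -210 + 21 b$ ($G{\left(b \right)} = - 3 \left(-10 + 3\right) \left(b - 10\right) = - 3 \left(- 7 \left(-10 + b\right)\right) = - 3 \left(70 - 7 b\right) = -210 + 21 b$)
$55 + G{\left(q \right)} = 55 + \left(-210 + 21 \left(-48\right)\right) = 55 - 1218 = -1163$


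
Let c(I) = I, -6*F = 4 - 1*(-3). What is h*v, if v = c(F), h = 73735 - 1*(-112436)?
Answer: -434399/2 ≈ -2.1720e+5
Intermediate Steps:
F = -7/6 (F = -(4 - 1*(-3))/6 = -(4 + 3)/6 = -1/6*7 = -7/6 ≈ -1.1667)
h = 186171 (h = 73735 + 112436 = 186171)
v = -7/6 ≈ -1.1667
h*v = 186171*(-7/6) = -434399/2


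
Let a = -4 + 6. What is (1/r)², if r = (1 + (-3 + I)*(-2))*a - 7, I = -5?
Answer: 1/729 ≈ 0.0013717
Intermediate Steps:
a = 2
r = 27 (r = (1 + (-3 - 5)*(-2))*2 - 7 = (1 - 8*(-2))*2 - 7 = (1 + 16)*2 - 7 = 17*2 - 7 = 34 - 7 = 27)
(1/r)² = (1/27)² = 1/729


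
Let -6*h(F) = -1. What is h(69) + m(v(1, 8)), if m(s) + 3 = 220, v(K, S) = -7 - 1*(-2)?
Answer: 1303/6 ≈ 217.17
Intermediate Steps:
v(K, S) = -5 (v(K, S) = -7 + 2 = -5)
m(s) = 217 (m(s) = -3 + 220 = 217)
h(F) = ⅙ (h(F) = -⅙*(-1) = ⅙)
h(69) + m(v(1, 8)) = ⅙ + 217 = 1303/6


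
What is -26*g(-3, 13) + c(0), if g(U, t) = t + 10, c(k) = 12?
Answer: -586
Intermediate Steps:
g(U, t) = 10 + t
-26*g(-3, 13) + c(0) = -26*(10 + 13) + 12 = -26*23 + 12 = -598 + 12 = -586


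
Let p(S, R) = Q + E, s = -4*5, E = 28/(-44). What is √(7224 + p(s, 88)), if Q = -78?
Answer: √864589/11 ≈ 84.530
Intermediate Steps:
E = -7/11 (E = 28*(-1/44) = -7/11 ≈ -0.63636)
s = -20
p(S, R) = -865/11 (p(S, R) = -78 - 7/11 = -865/11)
√(7224 + p(s, 88)) = √(7224 - 865/11) = √(78599/11) = √864589/11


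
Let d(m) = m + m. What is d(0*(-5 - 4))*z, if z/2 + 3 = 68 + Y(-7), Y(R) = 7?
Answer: 0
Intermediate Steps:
z = 144 (z = -6 + 2*(68 + 7) = -6 + 2*75 = -6 + 150 = 144)
d(m) = 2*m
d(0*(-5 - 4))*z = (2*(0*(-5 - 4)))*144 = (2*(0*(-9)))*144 = (2*0)*144 = 0*144 = 0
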